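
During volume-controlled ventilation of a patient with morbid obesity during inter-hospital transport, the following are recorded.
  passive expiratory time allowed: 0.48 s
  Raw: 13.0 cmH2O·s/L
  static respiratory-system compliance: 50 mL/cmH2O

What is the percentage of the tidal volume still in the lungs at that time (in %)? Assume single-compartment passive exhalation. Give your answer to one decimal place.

47.8

τ = R × C = 13.0 × 50 mL/cmH2O = 13.0 × 0.050 L/cmH2O = 0.65 s.
Passive exhalation: V(t)/V₀ = e^(−t/τ) = e^(−0.48/0.65) = 0.4778.
Fraction remaining = 0.4778 → 47.78%.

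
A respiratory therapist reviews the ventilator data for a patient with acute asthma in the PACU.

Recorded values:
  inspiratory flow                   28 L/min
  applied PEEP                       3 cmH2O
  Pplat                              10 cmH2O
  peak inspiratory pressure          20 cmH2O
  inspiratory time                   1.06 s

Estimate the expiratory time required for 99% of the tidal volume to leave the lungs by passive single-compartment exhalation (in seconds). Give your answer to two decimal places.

6.97

Flow: 28 L/min ÷ 60 = 0.4667 L/s.
Vt = flow × Ti = 0.4667 L/s × 1.06 s × 1000 mL/L = 494.7 mL.
R = (PIP − Pplat)/V̇ = (20 − 10) / 0.4667 = 10.0/0.4667 = 21.427 cmH2O·s/L.
C = Vt/(Pplat − PEEP) = 494.7 / (10 − 3) = 494.7/7.0 = 70.671 mL/cmH2O.
τ = R × C = 21.427 × 0.07067 L/cmH2O = 1.514 s.
t = −τ·ln(1 − 0.99) = −1.514·ln(0.01) = 6.972 s.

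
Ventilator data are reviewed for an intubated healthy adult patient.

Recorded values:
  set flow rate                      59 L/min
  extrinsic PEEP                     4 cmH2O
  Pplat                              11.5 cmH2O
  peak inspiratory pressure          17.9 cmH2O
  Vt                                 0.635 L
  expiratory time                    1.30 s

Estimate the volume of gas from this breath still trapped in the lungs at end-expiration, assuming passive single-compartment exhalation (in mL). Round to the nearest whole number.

60

Flow: 59 L/min ÷ 60 = 0.9833 L/s.
R = (PIP − Pplat)/V̇ = (17.9 − 11.5) / 0.9833 = 6.4/0.9833 = 6.509 cmH2O·s/L.
C = Vt/(Pplat − PEEP) = 635.0 / (11.5 − 4) = 635.0/7.5 = 84.667 mL/cmH2O.
τ = R × C = 6.509 × 0.08467 L/cmH2O = 0.5511 s.
Fraction remaining = e^(−Te/τ) = e^(−1.30/0.5511) = 0.09452.
Trapped volume = 635.0 × 0.09452 = 60.02 mL.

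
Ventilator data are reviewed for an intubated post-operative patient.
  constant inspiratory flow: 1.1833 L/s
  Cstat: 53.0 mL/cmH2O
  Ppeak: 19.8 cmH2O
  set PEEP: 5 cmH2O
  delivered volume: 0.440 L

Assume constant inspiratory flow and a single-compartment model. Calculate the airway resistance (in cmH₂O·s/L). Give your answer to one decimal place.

Equation of motion (constant flow): PIP = Vt/C + R·V̇ + PEEP.
R·V̇ = PIP − Vt/C − PEEP = 19.8 − 440/53.0 − 5 = 19.8 − 8.302 − 5 = 6.498 cmH2O.
R = 6.498 / 1.1833 = 5.491 cmH2O·s/L.

5.5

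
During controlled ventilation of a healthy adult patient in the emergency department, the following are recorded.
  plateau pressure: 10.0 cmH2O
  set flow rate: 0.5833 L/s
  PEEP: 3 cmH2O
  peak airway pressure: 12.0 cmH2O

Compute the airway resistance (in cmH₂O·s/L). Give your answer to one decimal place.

3.4

Raw = (PIP − Pplat) / flow = (12.0 − 10.0) / 0.5833 = 2.0 / 0.5833 = 3.429 cmH2O·s/L.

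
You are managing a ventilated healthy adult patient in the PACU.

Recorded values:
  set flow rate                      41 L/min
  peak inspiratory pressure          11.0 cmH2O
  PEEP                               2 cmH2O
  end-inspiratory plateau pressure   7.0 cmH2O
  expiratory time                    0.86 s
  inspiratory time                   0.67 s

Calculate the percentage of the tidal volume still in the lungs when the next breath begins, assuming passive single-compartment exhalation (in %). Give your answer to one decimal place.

20.1

Flow: 41 L/min ÷ 60 = 0.6833 L/s.
Vt = flow × Ti = 0.6833 L/s × 0.67 s × 1000 mL/L = 457.81 mL.
R = (PIP − Pplat)/V̇ = (11.0 − 7.0) / 0.6833 = 4.0/0.6833 = 5.854 cmH2O·s/L.
C = Vt/(Pplat − PEEP) = 457.81 / (7.0 − 2) = 457.81/5.0 = 91.562 mL/cmH2O.
τ = R × C = 5.854 × 0.09156 L/cmH2O = 0.536 s.
Fraction remaining at end-expiration = e^(−Te/τ) = e^(−0.86/0.536) = 0.201 → 20.1%.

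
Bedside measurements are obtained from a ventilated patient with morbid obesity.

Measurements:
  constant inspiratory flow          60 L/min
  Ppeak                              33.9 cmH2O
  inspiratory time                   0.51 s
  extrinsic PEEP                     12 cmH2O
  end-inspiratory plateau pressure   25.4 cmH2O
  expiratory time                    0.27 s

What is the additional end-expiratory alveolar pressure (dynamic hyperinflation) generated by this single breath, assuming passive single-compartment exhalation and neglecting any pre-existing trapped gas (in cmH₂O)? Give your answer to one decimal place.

5.8

Flow: 60 L/min ÷ 60 = 1 L/s.
Vt = flow × Ti = 1 L/s × 0.51 s × 1000 mL/L = 510.0 mL.
R = (PIP − Pplat)/V̇ = (33.9 − 25.4) / 1 = 8.5/1 = 8.5 cmH2O·s/L.
C = Vt/(Pplat − PEEP) = 510.0 / (25.4 − 12) = 510.0/13.4 = 38.06 mL/cmH2O.
τ = R × C = 8.5 × 0.03806 L/cmH2O = 0.3235 s.
Fraction remaining = e^(−Te/τ) = e^(−0.27/0.3235) = 0.434; trapped volume = 510.0 × 0.434 = 221.34 mL.
Additional alveolar pressure from trapping ≈ V_trapped / C = 221.34 / 38.06 = 5.816 cmH2O.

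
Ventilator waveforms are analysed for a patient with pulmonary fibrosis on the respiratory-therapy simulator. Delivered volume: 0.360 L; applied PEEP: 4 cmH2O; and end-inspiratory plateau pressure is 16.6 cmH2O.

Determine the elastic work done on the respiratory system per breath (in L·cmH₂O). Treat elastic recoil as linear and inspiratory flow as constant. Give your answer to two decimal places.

Elastic work ≈ ½ × (Pplat − PEEP) × Vt = 0.5 × (16.6 − 4) × 0.360 L = 0.5 × 12.6 × 0.360 = 2.268 L·cmH2O.

2.27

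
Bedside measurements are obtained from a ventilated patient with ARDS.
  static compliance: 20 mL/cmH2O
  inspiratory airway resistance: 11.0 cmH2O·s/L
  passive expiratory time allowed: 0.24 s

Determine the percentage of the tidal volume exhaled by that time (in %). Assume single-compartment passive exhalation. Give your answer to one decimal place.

66.4

τ = R × C = 11.0 × 20 mL/cmH2O = 11.0 × 0.020 L/cmH2O = 0.22 s.
Passive exhalation: V(t)/V₀ = e^(−t/τ) = e^(−0.24/0.22) = 0.3359.
Fraction exhaled = 1 − 0.3359 = 0.6641 → 66.41%.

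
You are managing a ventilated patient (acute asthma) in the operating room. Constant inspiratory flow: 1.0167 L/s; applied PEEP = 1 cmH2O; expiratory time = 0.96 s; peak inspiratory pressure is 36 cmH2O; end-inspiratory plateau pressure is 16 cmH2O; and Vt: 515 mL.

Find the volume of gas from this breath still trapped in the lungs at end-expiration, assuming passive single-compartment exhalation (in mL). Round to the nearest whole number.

R = (PIP − Pplat)/V̇ = (36 − 16) / 1.0167 = 20.0/1.0167 = 19.671 cmH2O·s/L.
C = Vt/(Pplat − PEEP) = 515.0 / (16 − 1) = 515.0/15.0 = 34.333 mL/cmH2O.
τ = R × C = 19.671 × 0.03433 L/cmH2O = 0.6753 s.
Fraction remaining = e^(−Te/τ) = e^(−0.96/0.6753) = 0.2413.
Trapped volume = 515.0 × 0.2413 = 124.27 mL.

124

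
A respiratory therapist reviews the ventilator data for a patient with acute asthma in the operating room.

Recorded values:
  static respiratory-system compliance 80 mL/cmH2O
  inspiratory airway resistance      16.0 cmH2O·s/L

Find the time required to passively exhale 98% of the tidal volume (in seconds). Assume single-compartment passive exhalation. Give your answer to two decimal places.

τ = R × C = 16.0 × 80 mL/cmH2O = 16.0 × 0.080 L/cmH2O = 1.28 s.
Exhaled fraction f = 1 − e^(−t/τ) → t = −τ·ln(1 − f) = −1.28·ln(0.02) = 5.007 s.

5.01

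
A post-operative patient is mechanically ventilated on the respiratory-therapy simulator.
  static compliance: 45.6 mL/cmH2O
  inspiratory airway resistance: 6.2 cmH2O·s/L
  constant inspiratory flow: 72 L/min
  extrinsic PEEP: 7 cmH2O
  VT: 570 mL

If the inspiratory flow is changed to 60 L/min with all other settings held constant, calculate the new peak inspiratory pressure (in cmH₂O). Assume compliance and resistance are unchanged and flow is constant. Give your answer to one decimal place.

Flow: 72 L/min ÷ 60 = 1.2 L/s.
New flow: 60 L/min ÷ 60 = 1 L/s.
PIP = Vt/C + R·V̇ + PEEP (constant-flow equation of motion).
Only the resistive term changes: ΔPIP = R × ΔV̇ = 6.2 × (1 − 1.2) = 6.2 × -0.2 = -1.24 cmH2O.
Original PIP = 570/45.6 + 6.2×1.2 + 7 = 26.94 cmH2O; new PIP = 26.94 + (-1.24) = 25.7 cmH2O.

25.7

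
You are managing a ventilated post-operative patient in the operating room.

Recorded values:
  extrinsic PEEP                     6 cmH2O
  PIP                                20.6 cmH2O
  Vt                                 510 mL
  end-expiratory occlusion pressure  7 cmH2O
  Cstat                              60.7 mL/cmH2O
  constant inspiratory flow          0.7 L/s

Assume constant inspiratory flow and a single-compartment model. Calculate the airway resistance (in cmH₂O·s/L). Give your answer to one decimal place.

7.4

Total PEEP = 7 cmH2O (set 6 + intrinsic 1); this is the baseline alveolar pressure.
Equation of motion (constant flow): PIP = Vt/C + R·V̇ + PEEP.
R·V̇ = PIP − Vt/C − PEEP = 20.6 − 510/60.7 − 7 = 20.6 − 8.402 − 7 = 5.198 cmH2O.
R = 5.198 / 0.7 = 7.426 cmH2O·s/L.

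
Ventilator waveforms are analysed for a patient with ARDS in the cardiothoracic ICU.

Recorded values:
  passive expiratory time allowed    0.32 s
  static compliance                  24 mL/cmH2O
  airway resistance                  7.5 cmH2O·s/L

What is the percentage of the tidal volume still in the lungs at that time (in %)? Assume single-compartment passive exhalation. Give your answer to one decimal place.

16.9

τ = R × C = 7.5 × 24 mL/cmH2O = 7.5 × 0.024 L/cmH2O = 0.18 s.
Passive exhalation: V(t)/V₀ = e^(−t/τ) = e^(−0.32/0.18) = 0.169.
Fraction remaining = 0.169 → 16.9%.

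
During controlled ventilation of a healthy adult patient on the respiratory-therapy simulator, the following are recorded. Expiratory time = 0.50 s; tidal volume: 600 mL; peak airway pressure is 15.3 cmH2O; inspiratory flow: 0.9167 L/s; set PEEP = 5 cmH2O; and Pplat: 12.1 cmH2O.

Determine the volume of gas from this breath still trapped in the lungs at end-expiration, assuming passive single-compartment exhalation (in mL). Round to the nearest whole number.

R = (PIP − Pplat)/V̇ = (15.3 − 12.1) / 0.9167 = 3.2/0.9167 = 3.491 cmH2O·s/L.
C = Vt/(Pplat − PEEP) = 600.0 / (12.1 − 5) = 600.0/7.1 = 84.507 mL/cmH2O.
τ = R × C = 3.491 × 0.08451 L/cmH2O = 0.295 s.
Fraction remaining = e^(−Te/τ) = e^(−0.50/0.295) = 0.1836.
Trapped volume = 600.0 × 0.1836 = 110.16 mL.

110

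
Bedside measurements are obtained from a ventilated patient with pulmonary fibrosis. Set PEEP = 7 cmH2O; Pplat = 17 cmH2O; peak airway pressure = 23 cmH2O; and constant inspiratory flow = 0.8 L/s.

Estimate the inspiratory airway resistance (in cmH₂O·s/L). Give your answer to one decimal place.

7.5

Raw = (PIP − Pplat) / flow = (23 − 17) / 0.8 = 6.0 / 0.8 = 7.5 cmH2O·s/L.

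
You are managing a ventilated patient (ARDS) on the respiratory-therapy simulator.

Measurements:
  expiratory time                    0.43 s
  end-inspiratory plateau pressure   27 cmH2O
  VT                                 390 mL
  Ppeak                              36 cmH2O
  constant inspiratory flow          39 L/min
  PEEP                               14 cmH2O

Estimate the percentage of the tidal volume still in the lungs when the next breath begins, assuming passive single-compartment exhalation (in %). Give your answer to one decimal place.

Flow: 39 L/min ÷ 60 = 0.65 L/s.
R = (PIP − Pplat)/V̇ = (36 − 27) / 0.65 = 9.0/0.65 = 13.846 cmH2O·s/L.
C = Vt/(Pplat − PEEP) = 390.0 / (27 − 14) = 390.0/13.0 = 30.0 mL/cmH2O.
τ = R × C = 13.846 × 0.03 L/cmH2O = 0.4154 s.
Fraction remaining at end-expiration = e^(−Te/τ) = e^(−0.43/0.4154) = 0.3552 → 35.52%.

35.5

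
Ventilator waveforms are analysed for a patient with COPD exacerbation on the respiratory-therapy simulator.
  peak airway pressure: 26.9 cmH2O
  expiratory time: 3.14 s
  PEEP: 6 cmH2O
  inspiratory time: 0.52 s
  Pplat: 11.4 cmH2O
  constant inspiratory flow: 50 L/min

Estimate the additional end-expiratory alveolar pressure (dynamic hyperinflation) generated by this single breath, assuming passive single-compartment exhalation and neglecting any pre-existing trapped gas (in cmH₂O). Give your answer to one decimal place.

0.7

Flow: 50 L/min ÷ 60 = 0.8333 L/s.
Vt = flow × Ti = 0.8333 L/s × 0.52 s × 1000 mL/L = 433.32 mL.
R = (PIP − Pplat)/V̇ = (26.9 − 11.4) / 0.8333 = 15.5/0.8333 = 18.601 cmH2O·s/L.
C = Vt/(Pplat − PEEP) = 433.32 / (11.4 − 6) = 433.32/5.4 = 80.244 mL/cmH2O.
τ = R × C = 18.601 × 0.08024 L/cmH2O = 1.493 s.
Fraction remaining = e^(−Te/τ) = e^(−3.14/1.493) = 0.1221; trapped volume = 433.32 × 0.1221 = 52.908 mL.
Additional alveolar pressure from trapping ≈ V_trapped / C = 52.908 / 80.244 = 0.6593 cmH2O.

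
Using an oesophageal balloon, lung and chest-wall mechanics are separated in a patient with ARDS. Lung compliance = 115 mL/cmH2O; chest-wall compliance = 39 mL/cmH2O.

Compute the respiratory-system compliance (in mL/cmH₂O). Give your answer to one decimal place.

29.1

Lung and chest wall are elastances in series: 1/Crs = 1/CL + 1/Ccw.
1/Crs = 1/115 + 1/39 = 0.03434.
Crs = 29.121 mL/cmH2O.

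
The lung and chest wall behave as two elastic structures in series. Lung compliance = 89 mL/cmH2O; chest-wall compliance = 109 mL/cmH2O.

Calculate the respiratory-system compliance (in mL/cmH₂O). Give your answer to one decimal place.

49.0

Lung and chest wall are elastances in series: 1/Crs = 1/CL + 1/Ccw.
1/Crs = 1/89 + 1/109 = 0.02041.
Crs = 48.996 mL/cmH2O.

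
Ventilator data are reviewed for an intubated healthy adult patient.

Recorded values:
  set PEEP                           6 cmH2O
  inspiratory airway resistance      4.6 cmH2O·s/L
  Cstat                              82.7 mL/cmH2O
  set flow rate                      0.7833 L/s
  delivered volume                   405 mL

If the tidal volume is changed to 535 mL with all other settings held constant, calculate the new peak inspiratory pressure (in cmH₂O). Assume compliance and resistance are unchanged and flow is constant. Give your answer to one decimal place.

PIP = Vt/C + R·V̇ + PEEP (constant-flow equation of motion).
Only the elastic term changes: ΔPIP = ΔVt / C = (535 − 405) / 82.7 = 1.572 cmH2O.
Original PIP = 405/82.7 + 4.6×0.7833 + 6 = 14.5 cmH2O; new PIP = 14.5 + (1.572) = 16.072 cmH2O.

16.1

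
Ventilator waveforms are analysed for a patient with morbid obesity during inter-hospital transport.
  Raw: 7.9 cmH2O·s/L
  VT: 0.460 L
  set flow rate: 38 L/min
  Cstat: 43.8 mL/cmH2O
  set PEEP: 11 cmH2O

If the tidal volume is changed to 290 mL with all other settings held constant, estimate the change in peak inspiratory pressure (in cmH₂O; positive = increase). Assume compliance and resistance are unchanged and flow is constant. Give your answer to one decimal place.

-3.9

PIP = Vt/C + R·V̇ + PEEP (constant-flow equation of motion).
Only the elastic term changes: ΔPIP = ΔVt / C = (290 − 460) / 43.8 = -3.881 cmH2O.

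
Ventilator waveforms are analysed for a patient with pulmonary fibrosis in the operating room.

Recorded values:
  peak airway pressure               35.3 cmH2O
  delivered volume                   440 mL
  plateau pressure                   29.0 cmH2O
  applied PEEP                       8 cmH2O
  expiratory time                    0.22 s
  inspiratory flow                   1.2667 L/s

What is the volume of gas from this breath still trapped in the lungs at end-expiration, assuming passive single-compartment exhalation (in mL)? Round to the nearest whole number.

53

R = (PIP − Pplat)/V̇ = (35.3 − 29.0) / 1.2667 = 6.3/1.2667 = 4.974 cmH2O·s/L.
C = Vt/(Pplat − PEEP) = 440.0 / (29.0 − 8) = 440.0/21.0 = 20.952 mL/cmH2O.
τ = R × C = 4.974 × 0.02095 L/cmH2O = 0.1042 s.
Fraction remaining = e^(−Te/τ) = e^(−0.22/0.1042) = 0.1211.
Trapped volume = 440.0 × 0.1211 = 53.284 mL.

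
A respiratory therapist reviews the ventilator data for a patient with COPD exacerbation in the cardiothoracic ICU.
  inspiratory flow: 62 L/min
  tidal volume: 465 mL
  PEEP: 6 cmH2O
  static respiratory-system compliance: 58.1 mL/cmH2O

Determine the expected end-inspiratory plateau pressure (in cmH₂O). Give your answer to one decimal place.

Pplat = PEEP + Vt / Cstat = 6 + 465 / 58.1 = 6 + 8.003 = 14.003 cmH2O.

14.0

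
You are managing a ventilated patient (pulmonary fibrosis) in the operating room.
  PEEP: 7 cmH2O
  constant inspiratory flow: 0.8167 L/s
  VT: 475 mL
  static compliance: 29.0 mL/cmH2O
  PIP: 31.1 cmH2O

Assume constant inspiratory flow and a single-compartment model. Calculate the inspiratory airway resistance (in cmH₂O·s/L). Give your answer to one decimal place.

Equation of motion (constant flow): PIP = Vt/C + R·V̇ + PEEP.
R·V̇ = PIP − Vt/C − PEEP = 31.1 − 475/29.0 − 7 = 31.1 − 16.379 − 7 = 7.721 cmH2O.
R = 7.721 / 0.8167 = 9.454 cmH2O·s/L.

9.5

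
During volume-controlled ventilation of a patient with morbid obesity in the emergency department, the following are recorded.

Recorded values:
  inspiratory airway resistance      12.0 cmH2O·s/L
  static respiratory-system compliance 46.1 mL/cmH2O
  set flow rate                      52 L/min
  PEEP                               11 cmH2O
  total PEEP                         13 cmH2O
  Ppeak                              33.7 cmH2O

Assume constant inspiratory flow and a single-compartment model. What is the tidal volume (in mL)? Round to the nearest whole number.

Flow: 52 L/min ÷ 60 = 0.8667 L/s.
Total PEEP = 13 cmH2O (set 11 + intrinsic 2); this is the baseline alveolar pressure.
Equation of motion (constant flow): PIP = Vt/C + R·V̇ + PEEP.
Vt/C = PIP − R·V̇ − PEEP = 33.7 − 10.4 − 13 = 10.3 cmH2O.
Vt = C × 10.3 = 46.1 × 10.3 = 474.83 mL.

475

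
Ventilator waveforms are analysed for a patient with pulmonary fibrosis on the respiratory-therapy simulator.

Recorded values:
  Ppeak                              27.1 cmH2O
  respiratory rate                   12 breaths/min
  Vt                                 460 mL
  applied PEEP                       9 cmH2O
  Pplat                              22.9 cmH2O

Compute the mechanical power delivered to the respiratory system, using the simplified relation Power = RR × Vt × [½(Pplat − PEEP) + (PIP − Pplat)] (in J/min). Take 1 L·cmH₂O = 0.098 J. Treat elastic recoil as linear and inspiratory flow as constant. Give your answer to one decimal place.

6.0

Per-breath work = Vt × [½(Pplat−PEEP) + (PIP−Pplat)] = 0.460 × [0.5×13.9 + 4.2] = 0.460 × 11.15 = 5.129 L·cmH2O.
Power = 12 × 5.129 = 61.548 L·cmH2O/min.
× 0.098 J/(L·cmH2O) → 6.032 J/min.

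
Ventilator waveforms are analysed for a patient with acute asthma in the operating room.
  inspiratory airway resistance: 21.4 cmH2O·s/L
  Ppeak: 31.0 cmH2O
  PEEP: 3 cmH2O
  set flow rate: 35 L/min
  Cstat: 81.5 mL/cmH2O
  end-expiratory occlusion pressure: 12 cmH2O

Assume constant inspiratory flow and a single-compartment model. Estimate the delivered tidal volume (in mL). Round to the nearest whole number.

Flow: 35 L/min ÷ 60 = 0.5833 L/s.
Total PEEP = 12 cmH2O (set 3 + intrinsic 9); this is the baseline alveolar pressure.
Equation of motion (constant flow): PIP = Vt/C + R·V̇ + PEEP.
Vt/C = PIP − R·V̇ − PEEP = 31.0 − 12.483 − 12 = 6.517 cmH2O.
Vt = C × 6.517 = 81.5 × 6.517 = 531.14 mL.

531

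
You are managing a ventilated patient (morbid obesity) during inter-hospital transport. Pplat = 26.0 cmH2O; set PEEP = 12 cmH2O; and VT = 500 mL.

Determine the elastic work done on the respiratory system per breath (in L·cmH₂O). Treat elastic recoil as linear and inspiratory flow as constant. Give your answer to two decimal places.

3.50

Elastic work ≈ ½ × (Pplat − PEEP) × Vt = 0.5 × (26.0 − 12) × 0.500 L = 0.5 × 14.0 × 0.500 = 3.5 L·cmH2O.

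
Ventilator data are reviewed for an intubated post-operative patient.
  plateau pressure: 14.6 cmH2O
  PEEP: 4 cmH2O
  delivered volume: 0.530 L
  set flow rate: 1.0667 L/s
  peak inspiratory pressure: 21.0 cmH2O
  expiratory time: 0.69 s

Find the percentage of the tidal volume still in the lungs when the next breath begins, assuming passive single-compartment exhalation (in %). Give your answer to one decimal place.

R = (PIP − Pplat)/V̇ = (21.0 − 14.6) / 1.0667 = 6.4/1.0667 = 6.0 cmH2O·s/L.
C = Vt/(Pplat − PEEP) = 530.0 / (14.6 − 4) = 530.0/10.6 = 50.0 mL/cmH2O.
τ = R × C = 6.0 × 0.05 L/cmH2O = 0.3 s.
Fraction remaining at end-expiration = e^(−Te/τ) = e^(−0.69/0.3) = 0.1003 → 10.03%.

10.0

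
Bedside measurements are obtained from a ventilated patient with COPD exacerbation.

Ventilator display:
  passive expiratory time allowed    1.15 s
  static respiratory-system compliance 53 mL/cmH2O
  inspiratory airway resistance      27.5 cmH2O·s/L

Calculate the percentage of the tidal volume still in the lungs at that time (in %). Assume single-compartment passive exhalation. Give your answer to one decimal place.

τ = R × C = 27.5 × 53 mL/cmH2O = 27.5 × 0.053 L/cmH2O = 1.458 s.
Passive exhalation: V(t)/V₀ = e^(−t/τ) = e^(−1.15/1.458) = 0.4544.
Fraction remaining = 0.4544 → 45.44%.

45.4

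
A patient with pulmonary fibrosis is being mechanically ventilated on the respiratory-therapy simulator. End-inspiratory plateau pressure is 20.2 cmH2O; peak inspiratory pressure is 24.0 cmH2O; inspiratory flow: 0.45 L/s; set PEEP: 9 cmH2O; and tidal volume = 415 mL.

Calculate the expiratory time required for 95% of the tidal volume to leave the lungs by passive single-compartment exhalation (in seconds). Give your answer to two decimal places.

0.94

R = (PIP − Pplat)/V̇ = (24.0 − 20.2) / 0.45 = 3.8/0.45 = 8.444 cmH2O·s/L.
C = Vt/(Pplat − PEEP) = 415.0 / (20.2 − 9) = 415.0/11.2 = 37.054 mL/cmH2O.
τ = R × C = 8.444 × 0.03705 L/cmH2O = 0.3129 s.
t = −τ·ln(1 − 0.95) = −0.3129·ln(0.05) = 0.9374 s.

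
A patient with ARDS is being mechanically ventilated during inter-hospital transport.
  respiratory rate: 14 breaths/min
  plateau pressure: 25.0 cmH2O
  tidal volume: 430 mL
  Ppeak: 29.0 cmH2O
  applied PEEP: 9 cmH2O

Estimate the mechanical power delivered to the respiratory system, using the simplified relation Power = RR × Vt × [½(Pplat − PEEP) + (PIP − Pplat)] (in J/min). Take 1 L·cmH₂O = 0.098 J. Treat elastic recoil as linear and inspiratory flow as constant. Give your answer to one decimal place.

Per-breath work = Vt × [½(Pplat−PEEP) + (PIP−Pplat)] = 0.430 × [0.5×16.0 + 4.0] = 0.430 × 12.0 = 5.16 L·cmH2O.
Power = 14 × 5.16 = 72.24 L·cmH2O/min.
× 0.098 J/(L·cmH2O) → 7.08 J/min.

7.1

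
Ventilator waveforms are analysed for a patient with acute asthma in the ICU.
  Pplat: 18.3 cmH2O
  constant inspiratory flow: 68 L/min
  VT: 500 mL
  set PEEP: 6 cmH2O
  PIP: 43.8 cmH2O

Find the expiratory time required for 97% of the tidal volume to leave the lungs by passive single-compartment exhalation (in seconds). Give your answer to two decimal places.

Flow: 68 L/min ÷ 60 = 1.1333 L/s.
R = (PIP − Pplat)/V̇ = (43.8 − 18.3) / 1.1333 = 25.5/1.1333 = 22.501 cmH2O·s/L.
C = Vt/(Pplat − PEEP) = 500.0 / (18.3 − 6) = 500.0/12.3 = 40.65 mL/cmH2O.
τ = R × C = 22.501 × 0.04065 L/cmH2O = 0.9147 s.
t = −τ·ln(1 − 0.97) = −0.9147·ln(0.03) = 3.207 s.

3.21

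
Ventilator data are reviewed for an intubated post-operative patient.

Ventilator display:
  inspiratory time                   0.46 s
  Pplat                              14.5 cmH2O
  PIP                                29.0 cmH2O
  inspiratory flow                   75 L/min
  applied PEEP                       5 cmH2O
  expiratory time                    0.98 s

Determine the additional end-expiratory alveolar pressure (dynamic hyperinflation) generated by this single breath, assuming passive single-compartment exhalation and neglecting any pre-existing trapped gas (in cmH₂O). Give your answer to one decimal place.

2.4

Flow: 75 L/min ÷ 60 = 1.25 L/s.
Vt = flow × Ti = 1.25 L/s × 0.46 s × 1000 mL/L = 575.0 mL.
R = (PIP − Pplat)/V̇ = (29.0 − 14.5) / 1.25 = 14.5/1.25 = 11.6 cmH2O·s/L.
C = Vt/(Pplat − PEEP) = 575.0 / (14.5 − 5) = 575.0/9.5 = 60.526 mL/cmH2O.
τ = R × C = 11.6 × 0.06053 L/cmH2O = 0.7021 s.
Fraction remaining = e^(−Te/τ) = e^(−0.98/0.7021) = 0.2476; trapped volume = 575.0 × 0.2476 = 142.37 mL.
Additional alveolar pressure from trapping ≈ V_trapped / C = 142.37 / 60.526 = 2.352 cmH2O.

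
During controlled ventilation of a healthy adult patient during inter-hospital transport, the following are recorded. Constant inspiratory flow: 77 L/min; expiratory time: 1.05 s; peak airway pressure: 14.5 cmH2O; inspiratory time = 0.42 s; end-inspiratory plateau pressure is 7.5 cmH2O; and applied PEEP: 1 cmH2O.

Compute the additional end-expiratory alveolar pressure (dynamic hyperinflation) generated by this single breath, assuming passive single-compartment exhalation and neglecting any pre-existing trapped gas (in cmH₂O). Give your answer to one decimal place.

Flow: 77 L/min ÷ 60 = 1.2833 L/s.
Vt = flow × Ti = 1.2833 L/s × 0.42 s × 1000 mL/L = 538.99 mL.
R = (PIP − Pplat)/V̇ = (14.5 − 7.5) / 1.2833 = 7.0/1.2833 = 5.455 cmH2O·s/L.
C = Vt/(Pplat − PEEP) = 538.99 / (7.5 − 1) = 538.99/6.5 = 82.922 mL/cmH2O.
τ = R × C = 5.455 × 0.08292 L/cmH2O = 0.4523 s.
Fraction remaining = e^(−Te/τ) = e^(−1.05/0.4523) = 0.09813; trapped volume = 538.99 × 0.09813 = 52.891 mL.
Additional alveolar pressure from trapping ≈ V_trapped / C = 52.891 / 82.922 = 0.6378 cmH2O.

0.6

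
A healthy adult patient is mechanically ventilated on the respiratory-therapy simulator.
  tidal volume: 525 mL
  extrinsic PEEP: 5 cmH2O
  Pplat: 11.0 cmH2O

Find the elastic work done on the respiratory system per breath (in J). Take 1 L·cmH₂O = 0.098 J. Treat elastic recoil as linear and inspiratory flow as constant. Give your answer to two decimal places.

Elastic work ≈ ½ × (Pplat − PEEP) × Vt = 0.5 × (11.0 − 5) × 0.525 L = 0.5 × 6.0 × 0.525 = 1.575 L·cmH2O.
× 0.098 J/(L·cmH2O) → 0.1544 J.

0.15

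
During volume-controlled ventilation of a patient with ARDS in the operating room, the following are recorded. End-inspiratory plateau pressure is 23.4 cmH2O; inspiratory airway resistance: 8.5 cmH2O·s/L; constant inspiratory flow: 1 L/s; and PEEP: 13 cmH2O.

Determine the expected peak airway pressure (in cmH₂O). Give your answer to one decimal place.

31.9

PIP = Pplat + Raw × flow = 23.4 + 8.5 × 1 = 23.4 + 8.5 = 31.9 cmH2O.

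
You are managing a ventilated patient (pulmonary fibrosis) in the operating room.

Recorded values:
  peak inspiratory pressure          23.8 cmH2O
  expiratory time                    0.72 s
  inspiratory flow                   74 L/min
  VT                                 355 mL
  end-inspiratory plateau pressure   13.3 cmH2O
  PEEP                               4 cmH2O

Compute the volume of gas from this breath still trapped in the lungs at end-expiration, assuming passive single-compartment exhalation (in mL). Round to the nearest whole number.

39

Flow: 74 L/min ÷ 60 = 1.2333 L/s.
R = (PIP − Pplat)/V̇ = (23.8 − 13.3) / 1.2333 = 10.5/1.2333 = 8.514 cmH2O·s/L.
C = Vt/(Pplat − PEEP) = 355.0 / (13.3 − 4) = 355.0/9.3 = 38.172 mL/cmH2O.
τ = R × C = 8.514 × 0.03817 L/cmH2O = 0.325 s.
Fraction remaining = e^(−Te/τ) = e^(−0.72/0.325) = 0.1091.
Trapped volume = 355.0 × 0.1091 = 38.731 mL.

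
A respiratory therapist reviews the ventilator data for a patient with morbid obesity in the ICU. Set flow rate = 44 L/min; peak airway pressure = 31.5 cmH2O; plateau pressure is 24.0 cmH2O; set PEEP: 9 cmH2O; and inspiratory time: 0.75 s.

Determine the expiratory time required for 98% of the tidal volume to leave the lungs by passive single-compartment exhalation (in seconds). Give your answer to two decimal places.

Flow: 44 L/min ÷ 60 = 0.7333 L/s.
Vt = flow × Ti = 0.7333 L/s × 0.75 s × 1000 mL/L = 549.98 mL.
R = (PIP − Pplat)/V̇ = (31.5 − 24.0) / 0.7333 = 7.5/0.7333 = 10.228 cmH2O·s/L.
C = Vt/(Pplat − PEEP) = 549.98 / (24.0 − 9) = 549.98/15.0 = 36.665 mL/cmH2O.
τ = R × C = 10.228 × 0.03667 L/cmH2O = 0.3751 s.
t = −τ·ln(1 − 0.98) = −0.3751·ln(0.02) = 1.467 s.

1.47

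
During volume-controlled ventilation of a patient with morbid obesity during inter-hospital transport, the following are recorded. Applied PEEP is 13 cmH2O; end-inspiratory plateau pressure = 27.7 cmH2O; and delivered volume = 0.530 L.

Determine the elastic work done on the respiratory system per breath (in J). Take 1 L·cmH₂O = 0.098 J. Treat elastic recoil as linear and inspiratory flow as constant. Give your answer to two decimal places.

0.38

Elastic work ≈ ½ × (Pplat − PEEP) × Vt = 0.5 × (27.7 − 13) × 0.530 L = 0.5 × 14.7 × 0.530 = 3.896 L·cmH2O.
× 0.098 J/(L·cmH2O) → 0.3818 J.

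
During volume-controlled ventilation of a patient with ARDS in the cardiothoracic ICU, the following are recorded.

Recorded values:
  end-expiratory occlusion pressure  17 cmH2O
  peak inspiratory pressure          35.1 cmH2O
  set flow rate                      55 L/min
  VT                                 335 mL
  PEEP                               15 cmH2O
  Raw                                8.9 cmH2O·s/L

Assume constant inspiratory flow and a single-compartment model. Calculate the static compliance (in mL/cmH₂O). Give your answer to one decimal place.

Flow: 55 L/min ÷ 60 = 0.9167 L/s.
Total PEEP = 17 cmH2O (set 15 + intrinsic 2); this is the baseline alveolar pressure.
Equation of motion (constant flow): PIP = Vt/C + R·V̇ + PEEP.
Vt/C = PIP − R·V̇ − PEEP = 35.1 − 8.9×0.9167 − 17 = 35.1 − 8.159 − 17 = 9.941 cmH2O.
C = Vt / 9.941 = 335 / 9.941 = 33.699 mL/cmH2O.

33.7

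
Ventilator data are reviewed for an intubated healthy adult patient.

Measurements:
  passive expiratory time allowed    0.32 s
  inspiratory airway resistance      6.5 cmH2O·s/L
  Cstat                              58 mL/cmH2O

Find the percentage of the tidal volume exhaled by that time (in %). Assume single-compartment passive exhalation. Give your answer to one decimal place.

57.2

τ = R × C = 6.5 × 58 mL/cmH2O = 6.5 × 0.058 L/cmH2O = 0.377 s.
Passive exhalation: V(t)/V₀ = e^(−t/τ) = e^(−0.32/0.377) = 0.4279.
Fraction exhaled = 1 − 0.4279 = 0.5721 → 57.21%.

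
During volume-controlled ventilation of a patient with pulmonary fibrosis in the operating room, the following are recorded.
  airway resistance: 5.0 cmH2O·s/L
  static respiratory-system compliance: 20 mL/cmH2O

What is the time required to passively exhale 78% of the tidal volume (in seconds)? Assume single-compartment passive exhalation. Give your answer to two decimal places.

0.15

τ = R × C = 5.0 × 20 mL/cmH2O = 5.0 × 0.020 L/cmH2O = 0.1 s.
Exhaled fraction f = 1 − e^(−t/τ) → t = −τ·ln(1 − f) = −0.1·ln(0.22) = 0.1514 s.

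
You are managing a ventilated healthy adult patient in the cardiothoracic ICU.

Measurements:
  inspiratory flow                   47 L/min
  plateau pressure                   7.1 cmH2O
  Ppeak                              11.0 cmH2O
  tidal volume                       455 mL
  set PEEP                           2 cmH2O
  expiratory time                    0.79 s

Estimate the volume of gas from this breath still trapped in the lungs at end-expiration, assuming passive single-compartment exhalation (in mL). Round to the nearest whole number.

Flow: 47 L/min ÷ 60 = 0.7833 L/s.
R = (PIP − Pplat)/V̇ = (11.0 − 7.1) / 0.7833 = 3.9/0.7833 = 4.979 cmH2O·s/L.
C = Vt/(Pplat − PEEP) = 455.0 / (7.1 − 2) = 455.0/5.1 = 89.216 mL/cmH2O.
τ = R × C = 4.979 × 0.08922 L/cmH2O = 0.4442 s.
Fraction remaining = e^(−Te/τ) = e^(−0.79/0.4442) = 0.1689.
Trapped volume = 455.0 × 0.1689 = 76.85 mL.

77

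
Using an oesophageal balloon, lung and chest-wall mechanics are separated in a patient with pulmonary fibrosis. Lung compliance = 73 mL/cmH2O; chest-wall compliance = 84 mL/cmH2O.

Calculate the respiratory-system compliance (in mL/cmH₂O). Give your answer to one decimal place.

Lung and chest wall are elastances in series: 1/Crs = 1/CL + 1/Ccw.
1/Crs = 1/73 + 1/84 = 0.0256.
Crs = 39.063 mL/cmH2O.

39.1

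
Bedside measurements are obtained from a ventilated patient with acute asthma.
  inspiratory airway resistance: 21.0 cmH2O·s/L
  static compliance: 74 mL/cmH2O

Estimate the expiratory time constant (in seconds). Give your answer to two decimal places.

τ = R × C = 21.0 × 74 mL/cmH2O = 21.0 × 0.074 L/cmH2O = 1.554 s.

1.55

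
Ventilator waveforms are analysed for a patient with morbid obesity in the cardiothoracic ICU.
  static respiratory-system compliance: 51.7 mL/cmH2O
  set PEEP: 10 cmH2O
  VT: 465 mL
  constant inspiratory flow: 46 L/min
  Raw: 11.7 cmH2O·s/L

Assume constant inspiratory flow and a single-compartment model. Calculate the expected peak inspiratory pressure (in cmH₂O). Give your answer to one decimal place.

28.0

Flow: 46 L/min ÷ 60 = 0.7667 L/s.
Equation of motion (constant flow): PIP = Vt/C + R·V̇ + PEEP.
PIP = 465/51.7 + 11.7×0.7667 + 10 = 8.994 + 8.97 + 10 = 27.964 cmH2O.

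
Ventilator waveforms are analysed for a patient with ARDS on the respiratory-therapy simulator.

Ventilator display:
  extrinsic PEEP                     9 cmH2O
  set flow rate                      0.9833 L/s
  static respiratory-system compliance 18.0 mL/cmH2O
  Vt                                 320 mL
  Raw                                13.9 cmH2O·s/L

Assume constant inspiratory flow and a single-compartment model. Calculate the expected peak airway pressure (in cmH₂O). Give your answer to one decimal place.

40.4

Equation of motion (constant flow): PIP = Vt/C + R·V̇ + PEEP.
PIP = 320/18.0 + 13.9×0.9833 + 9 = 17.778 + 13.668 + 9 = 40.446 cmH2O.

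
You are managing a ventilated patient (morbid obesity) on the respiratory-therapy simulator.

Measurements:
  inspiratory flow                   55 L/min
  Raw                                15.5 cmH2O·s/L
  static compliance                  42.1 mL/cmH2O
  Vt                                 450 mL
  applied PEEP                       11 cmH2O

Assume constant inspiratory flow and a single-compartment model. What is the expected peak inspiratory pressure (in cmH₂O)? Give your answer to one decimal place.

Flow: 55 L/min ÷ 60 = 0.9167 L/s.
Equation of motion (constant flow): PIP = Vt/C + R·V̇ + PEEP.
PIP = 450/42.1 + 15.5×0.9167 + 11 = 10.689 + 14.209 + 11 = 35.898 cmH2O.

35.9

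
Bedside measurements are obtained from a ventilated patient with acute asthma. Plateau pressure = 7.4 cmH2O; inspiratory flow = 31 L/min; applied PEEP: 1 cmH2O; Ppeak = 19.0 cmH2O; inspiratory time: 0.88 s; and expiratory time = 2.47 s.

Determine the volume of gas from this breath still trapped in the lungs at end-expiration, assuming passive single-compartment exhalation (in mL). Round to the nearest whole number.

Flow: 31 L/min ÷ 60 = 0.5167 L/s.
Vt = flow × Ti = 0.5167 L/s × 0.88 s × 1000 mL/L = 454.7 mL.
R = (PIP − Pplat)/V̇ = (19.0 − 7.4) / 0.5167 = 11.6/0.5167 = 22.45 cmH2O·s/L.
C = Vt/(Pplat − PEEP) = 454.7 / (7.4 − 1) = 454.7/6.4 = 71.047 mL/cmH2O.
τ = R × C = 22.45 × 0.07105 L/cmH2O = 1.595 s.
Fraction remaining = e^(−Te/τ) = e^(−2.47/1.595) = 0.2125.
Trapped volume = 454.7 × 0.2125 = 96.624 mL.

97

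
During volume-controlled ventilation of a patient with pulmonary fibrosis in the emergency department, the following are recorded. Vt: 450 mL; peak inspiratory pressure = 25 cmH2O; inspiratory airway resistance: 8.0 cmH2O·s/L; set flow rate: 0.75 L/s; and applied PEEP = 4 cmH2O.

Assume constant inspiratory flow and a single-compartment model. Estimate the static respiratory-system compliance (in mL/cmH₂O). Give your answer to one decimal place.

Equation of motion (constant flow): PIP = Vt/C + R·V̇ + PEEP.
Vt/C = PIP − R·V̇ − PEEP = 25 − 8.0×0.75 − 4 = 25 − 6.0 − 4 = 15.0 cmH2O.
C = Vt / 15.0 = 450 / 15.0 = 30.0 mL/cmH2O.

30.0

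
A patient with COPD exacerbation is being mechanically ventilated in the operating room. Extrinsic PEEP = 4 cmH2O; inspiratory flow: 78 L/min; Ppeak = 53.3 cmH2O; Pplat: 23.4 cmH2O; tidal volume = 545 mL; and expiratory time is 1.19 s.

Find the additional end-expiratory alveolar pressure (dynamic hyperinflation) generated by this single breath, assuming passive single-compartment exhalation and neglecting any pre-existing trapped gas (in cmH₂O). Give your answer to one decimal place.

Flow: 78 L/min ÷ 60 = 1.3 L/s.
R = (PIP − Pplat)/V̇ = (53.3 − 23.4) / 1.3 = 29.9/1.3 = 23.0 cmH2O·s/L.
C = Vt/(Pplat − PEEP) = 545.0 / (23.4 − 4) = 545.0/19.4 = 28.093 mL/cmH2O.
τ = R × C = 23.0 × 0.02809 L/cmH2O = 0.6461 s.
Fraction remaining = e^(−Te/τ) = e^(−1.19/0.6461) = 0.1585; trapped volume = 545.0 × 0.1585 = 86.383 mL.
Additional alveolar pressure from trapping ≈ V_trapped / C = 86.383 / 28.093 = 3.075 cmH2O.

3.1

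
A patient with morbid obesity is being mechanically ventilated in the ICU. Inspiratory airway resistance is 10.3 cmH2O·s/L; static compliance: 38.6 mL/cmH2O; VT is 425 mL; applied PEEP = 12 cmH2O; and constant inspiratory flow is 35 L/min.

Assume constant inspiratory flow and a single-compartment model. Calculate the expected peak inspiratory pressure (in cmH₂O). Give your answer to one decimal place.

29.0

Flow: 35 L/min ÷ 60 = 0.5833 L/s.
Equation of motion (constant flow): PIP = Vt/C + R·V̇ + PEEP.
PIP = 425/38.6 + 10.3×0.5833 + 12 = 11.01 + 6.008 + 12 = 29.018 cmH2O.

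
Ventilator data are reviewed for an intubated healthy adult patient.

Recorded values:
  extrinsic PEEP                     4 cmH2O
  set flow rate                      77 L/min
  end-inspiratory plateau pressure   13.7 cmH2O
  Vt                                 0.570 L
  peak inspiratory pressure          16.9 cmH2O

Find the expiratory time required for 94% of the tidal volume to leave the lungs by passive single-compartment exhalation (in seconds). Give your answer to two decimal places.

0.41

Flow: 77 L/min ÷ 60 = 1.2833 L/s.
R = (PIP − Pplat)/V̇ = (16.9 − 13.7) / 1.2833 = 3.2/1.2833 = 2.494 cmH2O·s/L.
C = Vt/(Pplat − PEEP) = 570.0 / (13.7 − 4) = 570.0/9.7 = 58.763 mL/cmH2O.
τ = R × C = 2.494 × 0.05876 L/cmH2O = 0.1465 s.
t = −τ·ln(1 − 0.94) = −0.1465·ln(0.06) = 0.4122 s.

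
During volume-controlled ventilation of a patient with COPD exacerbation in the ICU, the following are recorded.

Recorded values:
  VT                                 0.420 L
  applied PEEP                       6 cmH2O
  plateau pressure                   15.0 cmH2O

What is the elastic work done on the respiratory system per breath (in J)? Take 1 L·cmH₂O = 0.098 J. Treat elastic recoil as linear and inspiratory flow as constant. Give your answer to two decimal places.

0.19

Elastic work ≈ ½ × (Pplat − PEEP) × Vt = 0.5 × (15.0 − 6) × 0.420 L = 0.5 × 9.0 × 0.420 = 1.89 L·cmH2O.
× 0.098 J/(L·cmH2O) → 0.1852 J.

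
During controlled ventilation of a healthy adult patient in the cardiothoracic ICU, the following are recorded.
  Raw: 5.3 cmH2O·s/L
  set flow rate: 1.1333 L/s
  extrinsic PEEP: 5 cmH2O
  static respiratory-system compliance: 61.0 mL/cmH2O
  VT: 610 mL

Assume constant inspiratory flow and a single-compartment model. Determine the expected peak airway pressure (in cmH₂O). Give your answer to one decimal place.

21.0

Equation of motion (constant flow): PIP = Vt/C + R·V̇ + PEEP.
PIP = 610/61.0 + 5.3×1.1333 + 5 = 10.0 + 6.006 + 5 = 21.006 cmH2O.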